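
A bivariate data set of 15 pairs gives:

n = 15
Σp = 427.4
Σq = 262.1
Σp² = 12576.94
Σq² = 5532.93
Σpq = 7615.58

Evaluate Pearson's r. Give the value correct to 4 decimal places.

0.2392

r = (nΣpq − ΣpΣq) / √[(nΣp² − (Σp)²)(nΣq² − (Σq)²)]
Numerator: 15×7615.58 − 427.4×262.1 = 2212.16
Denominator: √[(188654.1 − 182670.76)(82993.95 − 68696.41)] = √[5983.34 × 14297.54] = 9249.1644
r = 2212.16 / 9249.1644 ≈ 0.2392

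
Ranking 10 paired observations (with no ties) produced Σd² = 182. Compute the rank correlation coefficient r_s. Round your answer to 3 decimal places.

ρ = 1 − 6Σd² / [n(n²−1)] = 1 − 6×182 / (10×99)
  = 1 − 1092/990 = 1 − 1.1030 ≈ -0.103

-0.103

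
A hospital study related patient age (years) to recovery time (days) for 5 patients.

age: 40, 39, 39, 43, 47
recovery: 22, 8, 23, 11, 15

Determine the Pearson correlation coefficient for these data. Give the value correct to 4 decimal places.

-0.2136

n = 5, Σx = 208, Σy = 79, Σx² = 8700, Σy² = 1423, Σxy = 3267
nΣxy − ΣxΣy = 16335 − 16432 = -97
nΣx² − (Σx)² = 43500 − 43264 = 236; nΣy² − (Σy)² = 7115 − 6241 = 874
r = -97 / √(236 × 874) = -97 / 454.1630 ≈ -0.2136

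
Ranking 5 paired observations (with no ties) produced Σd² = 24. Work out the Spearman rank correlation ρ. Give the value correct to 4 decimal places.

-0.2000

ρ = 1 − 6Σd² / [n(n²−1)] = 1 − 6×24 / (5×24)
  = 1 − 144/120 = 1 − 1.20000 ≈ -0.2000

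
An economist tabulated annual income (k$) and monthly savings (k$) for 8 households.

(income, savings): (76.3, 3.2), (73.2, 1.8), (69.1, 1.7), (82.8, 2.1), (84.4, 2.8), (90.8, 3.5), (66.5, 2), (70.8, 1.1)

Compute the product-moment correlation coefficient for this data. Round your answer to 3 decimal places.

n = 8, Σx = 613.9, Σy = 18.2, Σx² = 47613.47, Σy² = 46.08, Σxy = 1432.27
nΣxy − ΣxΣy = 11458.16 − 11172.98 = 285.18
nΣx² − (Σx)² = 380907.76 − 376873.21 = 4034.55; nΣy² − (Σy)² = 368.64 − 331.24 = 37.4
r = 285.18 / √(4034.55 × 37.4) = 285.18 / 388.4484 ≈ 0.734

0.734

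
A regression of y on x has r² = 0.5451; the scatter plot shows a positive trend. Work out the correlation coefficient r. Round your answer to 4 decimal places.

|r| = √0.5451 = 0.7383
The association is positive, so r = 0.7383.

0.7383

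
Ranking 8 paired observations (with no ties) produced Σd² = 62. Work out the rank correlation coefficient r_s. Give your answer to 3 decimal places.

0.262

ρ = 1 − 6Σd² / [n(n²−1)] = 1 − 6×62 / (8×63)
  = 1 − 372/504 = 1 − 0.7381 ≈ 0.262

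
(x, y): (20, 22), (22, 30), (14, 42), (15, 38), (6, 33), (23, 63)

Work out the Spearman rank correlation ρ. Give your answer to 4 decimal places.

0.0857

Rank x: 4, 5, 2, 3, 1, 6
Rank y: 1, 2, 5, 4, 3, 6
d = rank(x) − rank(y): 3, 3, -3, -1, -2, 0; Σd² = 32
ρ = 1 − 6Σd² / [n(n²−1)] = 1 − 6×32 / (6×35) = 1 − 192/210 ≈ 0.0857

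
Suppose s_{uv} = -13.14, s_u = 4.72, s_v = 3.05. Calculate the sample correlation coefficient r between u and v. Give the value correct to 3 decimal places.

-0.913

r = Cov(u,v) / (s_u · s_v) = -13.14 / (4.72 × 3.05)
  = -13.14 / 14.3960 ≈ -0.913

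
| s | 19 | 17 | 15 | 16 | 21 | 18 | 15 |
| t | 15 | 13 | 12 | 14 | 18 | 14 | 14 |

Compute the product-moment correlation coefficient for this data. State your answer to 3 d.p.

0.853

n = 7, Σs = 121, Σt = 100, Σs² = 2121, Σt² = 1450, Σst = 1750
nΣst − ΣsΣt = 12250 − 12100 = 150
nΣs² − (Σs)² = 14847 − 14641 = 206; nΣt² − (Σt)² = 10150 − 10000 = 150
r = 150 / √(206 × 150) = 150 / 175.7840 ≈ 0.853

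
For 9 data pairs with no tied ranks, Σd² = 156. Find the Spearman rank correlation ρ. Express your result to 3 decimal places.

-0.300

ρ = 1 − 6Σd² / [n(n²−1)] = 1 − 6×156 / (9×80)
  = 1 − 936/720 = 1 − 1.3000 ≈ -0.300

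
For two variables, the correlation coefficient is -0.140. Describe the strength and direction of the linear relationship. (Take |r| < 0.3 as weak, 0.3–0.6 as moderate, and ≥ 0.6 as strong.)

r = -0.140 < 0 so the relationship is negative.
|r| = 0.140, which falls in the weak range.

weak negative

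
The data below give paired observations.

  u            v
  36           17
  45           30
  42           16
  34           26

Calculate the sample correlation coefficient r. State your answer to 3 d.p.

0.235

n = 4, Σu = 157, Σv = 89, Σu² = 6241, Σv² = 2121, Σuv = 3518
nΣuv − ΣuΣv = 14072 − 13973 = 99
nΣu² − (Σu)² = 24964 − 24649 = 315; nΣv² − (Σv)² = 8484 − 7921 = 563
r = 99 / √(315 × 563) = 99 / 421.1235 ≈ 0.235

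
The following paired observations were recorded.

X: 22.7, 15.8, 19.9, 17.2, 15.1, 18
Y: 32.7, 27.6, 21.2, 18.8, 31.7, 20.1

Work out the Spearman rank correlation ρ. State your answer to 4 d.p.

Rank X: 6, 2, 5, 3, 1, 4
Rank Y: 6, 4, 3, 1, 5, 2
d = rank(X) − rank(Y): 0, -2, 2, 2, -4, 2; Σd² = 32
ρ = 1 − 6Σd² / [n(n²−1)] = 1 − 6×32 / (6×35) = 1 − 192/210 ≈ 0.0857

0.0857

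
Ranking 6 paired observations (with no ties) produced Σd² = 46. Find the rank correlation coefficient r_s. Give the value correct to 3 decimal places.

ρ = 1 − 6Σd² / [n(n²−1)] = 1 − 6×46 / (6×35)
  = 1 − 276/210 = 1 − 1.3143 ≈ -0.314

-0.314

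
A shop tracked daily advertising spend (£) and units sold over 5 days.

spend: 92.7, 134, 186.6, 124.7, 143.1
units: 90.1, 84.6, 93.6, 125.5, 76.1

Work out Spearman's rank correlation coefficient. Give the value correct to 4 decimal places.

Rank spend: 1, 3, 5, 2, 4
Rank units: 3, 2, 4, 5, 1
d = rank(spend) − rank(units): -2, 1, 1, -3, 3; Σd² = 24
ρ = 1 − 6Σd² / [n(n²−1)] = 1 − 6×24 / (5×24) = 1 − 144/120 ≈ -0.2000

-0.2000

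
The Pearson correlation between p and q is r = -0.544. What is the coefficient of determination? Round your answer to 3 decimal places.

r² = (-0.544)² = 0.296

0.296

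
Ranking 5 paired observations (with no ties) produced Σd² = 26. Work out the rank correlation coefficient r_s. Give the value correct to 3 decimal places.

ρ = 1 − 6Σd² / [n(n²−1)] = 1 − 6×26 / (5×24)
  = 1 − 156/120 = 1 − 1.3000 ≈ -0.300

-0.300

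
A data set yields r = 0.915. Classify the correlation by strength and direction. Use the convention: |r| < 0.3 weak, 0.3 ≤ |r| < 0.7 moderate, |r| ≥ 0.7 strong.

r = 0.915 > 0 so the relationship is positive.
|r| = 0.915, which falls in the strong range.

strong positive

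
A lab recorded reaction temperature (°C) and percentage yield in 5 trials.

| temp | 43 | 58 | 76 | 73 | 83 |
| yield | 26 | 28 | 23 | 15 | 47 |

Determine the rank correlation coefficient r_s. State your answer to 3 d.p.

Rank temp: 1, 2, 4, 3, 5
Rank yield: 3, 4, 2, 1, 5
d = rank(temp) − rank(yield): -2, -2, 2, 2, 0; Σd² = 16
ρ = 1 − 6Σd² / [n(n²−1)] = 1 − 6×16 / (5×24) = 1 − 96/120 ≈ 0.200

0.200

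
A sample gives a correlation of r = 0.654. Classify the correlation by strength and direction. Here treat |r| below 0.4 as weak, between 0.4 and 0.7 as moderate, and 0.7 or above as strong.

moderate positive

r = 0.654 > 0 so the relationship is positive.
|r| = 0.654, which falls in the moderate range.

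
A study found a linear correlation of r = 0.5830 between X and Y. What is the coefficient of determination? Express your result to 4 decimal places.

0.3399

r² = (0.5830)² = 0.3399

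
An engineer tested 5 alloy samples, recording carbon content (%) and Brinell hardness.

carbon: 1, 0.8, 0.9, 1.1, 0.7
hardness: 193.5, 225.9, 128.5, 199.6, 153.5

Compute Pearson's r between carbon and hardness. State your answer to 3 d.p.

n = 5, Σx = 4.5, Σy = 901, Σx² = 4.15, Σy² = 168387.72, Σxy = 816.88
nΣxy − ΣxΣy = 4084.4 − 4054.5 = 29.9
nΣx² − (Σx)² = 20.75 − 20.25 = 0.5; nΣy² − (Σy)² = 841938.6 − 811801 = 30137.6
r = 29.9 / √(0.5 × 30137.6) = 29.9 / 122.7550 ≈ 0.244

0.244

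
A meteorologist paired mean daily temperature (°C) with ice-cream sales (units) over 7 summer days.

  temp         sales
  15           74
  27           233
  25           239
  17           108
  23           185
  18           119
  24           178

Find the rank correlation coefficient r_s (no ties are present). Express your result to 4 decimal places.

Rank temp: 1, 7, 6, 2, 4, 3, 5
Rank sales: 1, 6, 7, 2, 5, 3, 4
d = rank(temp) − rank(sales): 0, 1, -1, 0, -1, 0, 1; Σd² = 4
ρ = 1 − 6Σd² / [n(n²−1)] = 1 − 6×4 / (7×48) = 1 − 24/336 ≈ 0.9286

0.9286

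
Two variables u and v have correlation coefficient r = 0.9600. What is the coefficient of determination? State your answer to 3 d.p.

0.922

r² = (0.9600)² = 0.922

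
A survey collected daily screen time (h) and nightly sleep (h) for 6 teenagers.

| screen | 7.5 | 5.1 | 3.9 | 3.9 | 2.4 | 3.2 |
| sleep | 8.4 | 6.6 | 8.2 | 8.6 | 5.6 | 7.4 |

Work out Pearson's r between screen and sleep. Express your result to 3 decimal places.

n = 6, Σx = 26, Σy = 44.8, Σx² = 128.68, Σy² = 341.44, Σxy = 199.3
nΣxy − ΣxΣy = 1195.8 − 1164.8 = 31
nΣx² − (Σx)² = 772.08 − 676 = 96.08; nΣy² − (Σy)² = 2048.64 − 2007.04 = 41.6
r = 31 / √(96.08 × 41.6) = 31 / 63.2213 ≈ 0.490

0.490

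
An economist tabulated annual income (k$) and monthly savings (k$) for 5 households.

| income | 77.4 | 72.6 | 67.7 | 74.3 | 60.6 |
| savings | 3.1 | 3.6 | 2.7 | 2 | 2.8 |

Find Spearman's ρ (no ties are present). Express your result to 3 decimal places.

0.100

Rank income: 5, 3, 2, 4, 1
Rank savings: 4, 5, 2, 1, 3
d = rank(income) − rank(savings): 1, -2, 0, 3, -2; Σd² = 18
ρ = 1 − 6Σd² / [n(n²−1)] = 1 − 6×18 / (5×24) = 1 − 108/120 ≈ 0.100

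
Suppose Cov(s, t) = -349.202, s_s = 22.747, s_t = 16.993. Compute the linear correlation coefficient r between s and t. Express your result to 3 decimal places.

r = Cov(s,t) / (s_s · s_t) = -349.202 / (22.747 × 16.993)
  = -349.202 / 386.5398 ≈ -0.903

-0.903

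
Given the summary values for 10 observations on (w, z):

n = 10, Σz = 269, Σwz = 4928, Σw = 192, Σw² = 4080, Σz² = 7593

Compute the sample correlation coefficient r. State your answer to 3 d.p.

r = (nΣwz − ΣwΣz) / √[(nΣw² − (Σw)²)(nΣz² − (Σz)²)]
Numerator: 10×4928 − 192×269 = -2368
Denominator: √[(40800 − 36864)(75930 − 72361)] = √[3936 × 3569] = 3748.0107
r = -2368 / 3748.0107 ≈ -0.632

-0.632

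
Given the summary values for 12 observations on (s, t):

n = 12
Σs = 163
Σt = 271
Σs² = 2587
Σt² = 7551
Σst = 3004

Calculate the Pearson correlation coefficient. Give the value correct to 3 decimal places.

r = (nΣst − ΣsΣt) / √[(nΣs² − (Σs)²)(nΣt² − (Σt)²)]
Numerator: 12×3004 − 163×271 = -8125
Denominator: √[(31044 − 26569)(90612 − 73441)] = √[4475 × 17171] = 8765.8556
r = -8125 / 8765.8556 ≈ -0.927

-0.927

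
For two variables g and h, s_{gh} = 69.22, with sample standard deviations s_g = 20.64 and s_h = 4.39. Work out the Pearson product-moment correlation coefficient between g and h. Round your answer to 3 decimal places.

r = Cov(g,h) / (s_g · s_h) = 69.22 / (20.64 × 4.39)
  = 69.22 / 90.6096 ≈ 0.764

0.764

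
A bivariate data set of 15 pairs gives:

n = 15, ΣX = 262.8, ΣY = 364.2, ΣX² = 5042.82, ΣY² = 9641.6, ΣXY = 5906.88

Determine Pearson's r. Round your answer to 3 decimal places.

-0.801

r = (nΣXY − ΣXΣY) / √[(nΣX² − (ΣX)²)(nΣY² − (ΣY)²)]
Numerator: 15×5906.88 − 262.8×364.2 = -7108.56
Denominator: √[(75642.3 − 69063.84)(144624 − 132641.64)] = √[6578.46 × 11982.36] = 8878.3712
r = -7108.56 / 8878.3712 ≈ -0.801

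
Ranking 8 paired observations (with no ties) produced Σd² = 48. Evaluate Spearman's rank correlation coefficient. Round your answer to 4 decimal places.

0.4286

ρ = 1 − 6Σd² / [n(n²−1)] = 1 − 6×48 / (8×63)
  = 1 − 288/504 = 1 − 0.57143 ≈ 0.4286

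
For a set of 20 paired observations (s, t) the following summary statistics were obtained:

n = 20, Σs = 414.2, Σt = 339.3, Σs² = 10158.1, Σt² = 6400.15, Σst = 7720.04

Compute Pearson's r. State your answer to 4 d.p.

0.6872

r = (nΣst − ΣsΣt) / √[(nΣs² − (Σs)²)(nΣt² − (Σt)²)]
Numerator: 20×7720.04 − 414.2×339.3 = 13862.74
Denominator: √[(203162 − 171561.64)(128003 − 115124.49)] = √[31600.36 × 12878.51] = 20173.3872
r = 13862.74 / 20173.3872 ≈ 0.6872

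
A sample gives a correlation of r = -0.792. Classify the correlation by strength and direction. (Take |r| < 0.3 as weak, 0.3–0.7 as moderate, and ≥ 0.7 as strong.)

r = -0.792 < 0 so the relationship is negative.
|r| = 0.792, which falls in the strong range.

strong negative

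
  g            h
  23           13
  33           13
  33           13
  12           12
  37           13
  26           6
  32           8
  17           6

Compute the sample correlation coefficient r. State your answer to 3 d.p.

0.298

n = 8, Σg = 213, Σh = 84, Σg² = 6209, Σh² = 956, Σgh = 2296
nΣgh − ΣgΣh = 18368 − 17892 = 476
nΣg² − (Σg)² = 49672 − 45369 = 4303; nΣh² − (Σh)² = 7648 − 7056 = 592
r = 476 / √(4303 × 592) = 476 / 1596.0501 ≈ 0.298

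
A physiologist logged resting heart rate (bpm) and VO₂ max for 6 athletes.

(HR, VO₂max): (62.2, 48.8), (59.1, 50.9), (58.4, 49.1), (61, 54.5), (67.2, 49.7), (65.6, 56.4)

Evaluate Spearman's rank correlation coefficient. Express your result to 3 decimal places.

0.200

Rank HR: 4, 2, 1, 3, 6, 5
Rank VO₂max: 1, 4, 2, 5, 3, 6
d = rank(HR) − rank(VO₂max): 3, -2, -1, -2, 3, -1; Σd² = 28
ρ = 1 − 6Σd² / [n(n²−1)] = 1 − 6×28 / (6×35) = 1 − 168/210 ≈ 0.200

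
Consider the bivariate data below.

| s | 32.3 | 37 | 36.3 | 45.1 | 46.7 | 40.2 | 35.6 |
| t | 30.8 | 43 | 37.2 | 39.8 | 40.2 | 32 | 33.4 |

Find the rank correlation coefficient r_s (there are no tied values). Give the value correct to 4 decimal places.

0.6071

Rank s: 1, 4, 3, 6, 7, 5, 2
Rank t: 1, 7, 4, 5, 6, 2, 3
d = rank(s) − rank(t): 0, -3, -1, 1, 1, 3, -1; Σd² = 22
ρ = 1 − 6Σd² / [n(n²−1)] = 1 − 6×22 / (7×48) = 1 − 132/336 ≈ 0.6071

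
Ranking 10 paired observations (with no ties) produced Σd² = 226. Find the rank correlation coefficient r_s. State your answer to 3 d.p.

-0.370

ρ = 1 − 6Σd² / [n(n²−1)] = 1 − 6×226 / (10×99)
  = 1 − 1356/990 = 1 − 1.3697 ≈ -0.370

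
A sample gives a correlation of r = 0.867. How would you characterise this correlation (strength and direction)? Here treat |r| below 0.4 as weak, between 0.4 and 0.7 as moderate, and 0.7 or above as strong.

r = 0.867 > 0 so the relationship is positive.
|r| = 0.867, which falls in the strong range.

strong positive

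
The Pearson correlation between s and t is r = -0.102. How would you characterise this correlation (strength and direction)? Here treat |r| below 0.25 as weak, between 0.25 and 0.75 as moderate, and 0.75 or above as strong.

r = -0.102 < 0 so the relationship is negative.
|r| = 0.102, which falls in the weak range.

weak negative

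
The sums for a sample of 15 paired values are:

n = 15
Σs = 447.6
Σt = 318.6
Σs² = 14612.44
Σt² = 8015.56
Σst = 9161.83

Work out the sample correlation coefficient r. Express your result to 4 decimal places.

r = (nΣst − ΣsΣt) / √[(nΣs² − (Σs)²)(nΣt² − (Σt)²)]
Numerator: 15×9161.83 − 447.6×318.6 = -5177.91
Denominator: √[(219186.6 − 200345.76)(120233.4 − 101505.96)] = √[18840.84 × 18727.44] = 18784.0544
r = -5177.91 / 18784.0544 ≈ -0.2757

-0.2757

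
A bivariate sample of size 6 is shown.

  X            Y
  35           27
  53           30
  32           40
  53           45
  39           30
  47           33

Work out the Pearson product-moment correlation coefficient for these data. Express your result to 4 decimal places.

n = 6, ΣX = 259, ΣY = 205, ΣX² = 11597, ΣY² = 7243, ΣXY = 8921
nΣXY − ΣXΣY = 53526 − 53095 = 431
nΣX² − (ΣX)² = 69582 − 67081 = 2501; nΣY² − (ΣY)² = 43458 − 42025 = 1433
r = 431 / √(2501 × 1433) = 431 / 1893.1278 ≈ 0.2277

0.2277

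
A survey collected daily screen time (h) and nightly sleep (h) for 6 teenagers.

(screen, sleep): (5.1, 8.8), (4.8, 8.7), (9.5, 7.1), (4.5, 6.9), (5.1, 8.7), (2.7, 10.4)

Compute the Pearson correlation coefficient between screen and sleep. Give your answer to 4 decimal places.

n = 6, Σx = 31.7, Σy = 50.6, Σx² = 192.85, Σy² = 435, Σxy = 257.59
nΣxy − ΣxΣy = 1545.54 − 1604.02 = -58.48
nΣx² − (Σx)² = 1157.1 − 1004.89 = 152.21; nΣy² − (Σy)² = 2610 − 2560.36 = 49.64
r = -58.48 / √(152.21 × 49.64) = -58.48 / 86.9236 ≈ -0.6728

-0.6728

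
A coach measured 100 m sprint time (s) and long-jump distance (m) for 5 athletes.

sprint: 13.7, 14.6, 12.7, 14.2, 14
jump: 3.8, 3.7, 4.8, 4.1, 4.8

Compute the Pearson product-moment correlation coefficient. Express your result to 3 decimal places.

n = 5, Σx = 69.2, Σy = 21.2, Σx² = 959.78, Σy² = 91.02, Σxy = 292.46
nΣxy − ΣxΣy = 1462.3 − 1467.04 = -4.74
nΣx² − (Σx)² = 4798.9 − 4788.64 = 10.26; nΣy² − (Σy)² = 455.1 − 449.44 = 5.66
r = -4.74 / √(10.26 × 5.66) = -4.74 / 7.6205 ≈ -0.622

-0.622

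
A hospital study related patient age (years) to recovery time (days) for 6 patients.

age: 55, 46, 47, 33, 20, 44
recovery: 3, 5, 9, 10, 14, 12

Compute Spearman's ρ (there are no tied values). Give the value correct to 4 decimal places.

-0.8857

Rank age: 6, 4, 5, 2, 1, 3
Rank recovery: 1, 2, 3, 4, 6, 5
d = rank(age) − rank(recovery): 5, 2, 2, -2, -5, -2; Σd² = 66
ρ = 1 − 6Σd² / [n(n²−1)] = 1 − 6×66 / (6×35) = 1 − 396/210 ≈ -0.8857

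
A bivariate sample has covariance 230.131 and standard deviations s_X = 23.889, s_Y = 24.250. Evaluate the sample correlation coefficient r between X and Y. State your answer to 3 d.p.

r = Cov(X,Y) / (s_X · s_Y) = 230.131 / (23.889 × 24.250)
  = 230.131 / 579.3082 ≈ 0.397

0.397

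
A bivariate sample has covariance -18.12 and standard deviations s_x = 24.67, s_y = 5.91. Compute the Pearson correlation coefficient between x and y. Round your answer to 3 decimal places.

r = Cov(x,y) / (s_x · s_y) = -18.12 / (24.67 × 5.91)
  = -18.12 / 145.7997 ≈ -0.124

-0.124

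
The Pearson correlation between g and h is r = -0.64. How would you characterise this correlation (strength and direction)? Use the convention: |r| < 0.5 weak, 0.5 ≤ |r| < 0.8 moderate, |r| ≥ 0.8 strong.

r = -0.64 < 0 so the relationship is negative.
|r| = 0.64, which falls in the moderate range.

moderate negative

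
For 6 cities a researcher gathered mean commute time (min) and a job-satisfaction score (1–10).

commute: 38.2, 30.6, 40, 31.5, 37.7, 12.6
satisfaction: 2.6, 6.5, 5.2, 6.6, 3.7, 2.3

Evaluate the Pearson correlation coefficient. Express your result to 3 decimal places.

n = 6, Σx = 190.6, Σy = 26.9, Σx² = 6567.9, Σy² = 138.59, Σxy = 882.59
nΣxy − ΣxΣy = 5295.54 − 5127.14 = 168.4
nΣx² − (Σx)² = 39407.4 − 36328.36 = 3079.04; nΣy² − (Σy)² = 831.54 − 723.61 = 107.93
r = 168.4 / √(3079.04 × 107.93) = 168.4 / 576.4727 ≈ 0.292

0.292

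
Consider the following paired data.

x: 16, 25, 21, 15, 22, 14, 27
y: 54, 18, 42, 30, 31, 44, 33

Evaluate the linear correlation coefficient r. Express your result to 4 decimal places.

n = 7, Σx = 140, Σy = 252, Σx² = 2956, Σy² = 9890, Σxy = 4835
nΣxy − ΣxΣy = 33845 − 35280 = -1435
nΣx² − (Σx)² = 20692 − 19600 = 1092; nΣy² − (Σy)² = 69230 − 63504 = 5726
r = -1435 / √(1092 × 5726) = -1435 / 2500.5583 ≈ -0.5739

-0.5739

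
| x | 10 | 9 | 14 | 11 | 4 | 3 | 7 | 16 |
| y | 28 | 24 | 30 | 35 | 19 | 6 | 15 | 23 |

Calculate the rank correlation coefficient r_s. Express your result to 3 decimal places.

0.714

Rank x: 5, 4, 7, 6, 2, 1, 3, 8
Rank y: 6, 5, 7, 8, 3, 1, 2, 4
d = rank(x) − rank(y): -1, -1, 0, -2, -1, 0, 1, 4; Σd² = 24
ρ = 1 − 6Σd² / [n(n²−1)] = 1 − 6×24 / (8×63) = 1 − 144/504 ≈ 0.714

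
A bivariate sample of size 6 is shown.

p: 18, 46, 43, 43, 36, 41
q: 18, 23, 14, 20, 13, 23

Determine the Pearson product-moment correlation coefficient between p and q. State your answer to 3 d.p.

n = 6, Σp = 227, Σq = 111, Σp² = 9115, Σq² = 2147, Σpq = 4255
nΣpq − ΣpΣq = 25530 − 25197 = 333
nΣp² − (Σp)² = 54690 − 51529 = 3161; nΣq² − (Σq)² = 12882 − 12321 = 561
r = 333 / √(3161 × 561) = 333 / 1331.6610 ≈ 0.250

0.250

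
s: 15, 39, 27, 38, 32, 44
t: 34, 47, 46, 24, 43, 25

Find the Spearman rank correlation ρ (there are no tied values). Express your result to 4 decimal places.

-0.1429

Rank s: 1, 5, 2, 4, 3, 6
Rank t: 3, 6, 5, 1, 4, 2
d = rank(s) − rank(t): -2, -1, -3, 3, -1, 4; Σd² = 40
ρ = 1 − 6Σd² / [n(n²−1)] = 1 − 6×40 / (6×35) = 1 − 240/210 ≈ -0.1429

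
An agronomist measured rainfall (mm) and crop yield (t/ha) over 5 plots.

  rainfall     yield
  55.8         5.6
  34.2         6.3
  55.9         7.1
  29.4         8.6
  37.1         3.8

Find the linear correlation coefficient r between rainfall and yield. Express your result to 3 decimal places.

n = 5, Σx = 212.4, Σy = 31.4, Σx² = 9648.86, Σy² = 209.86, Σxy = 1318.65
nΣxy − ΣxΣy = 6593.25 − 6669.36 = -76.11
nΣx² − (Σx)² = 48244.3 − 45113.76 = 3130.54; nΣy² − (Σy)² = 1049.3 − 985.96 = 63.34
r = -76.11 / √(3130.54 × 63.34) = -76.11 / 445.2959 ≈ -0.171

-0.171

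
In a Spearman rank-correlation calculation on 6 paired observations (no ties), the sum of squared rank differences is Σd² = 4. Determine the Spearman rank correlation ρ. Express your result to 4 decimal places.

ρ = 1 − 6Σd² / [n(n²−1)] = 1 − 6×4 / (6×35)
  = 1 − 24/210 = 1 − 0.11429 ≈ 0.8857

0.8857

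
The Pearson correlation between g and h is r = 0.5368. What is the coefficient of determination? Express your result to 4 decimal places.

r² = (0.5368)² = 0.2882

0.2882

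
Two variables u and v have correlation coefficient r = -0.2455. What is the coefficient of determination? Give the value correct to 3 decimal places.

0.060

r² = (-0.2455)² = 0.060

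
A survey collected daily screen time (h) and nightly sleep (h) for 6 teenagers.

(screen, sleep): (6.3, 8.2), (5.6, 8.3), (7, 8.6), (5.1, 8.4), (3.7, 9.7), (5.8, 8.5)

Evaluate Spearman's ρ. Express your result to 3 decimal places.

-0.257

Rank screen: 5, 3, 6, 2, 1, 4
Rank sleep: 1, 2, 5, 3, 6, 4
d = rank(screen) − rank(sleep): 4, 1, 1, -1, -5, 0; Σd² = 44
ρ = 1 − 6Σd² / [n(n²−1)] = 1 − 6×44 / (6×35) = 1 − 264/210 ≈ -0.257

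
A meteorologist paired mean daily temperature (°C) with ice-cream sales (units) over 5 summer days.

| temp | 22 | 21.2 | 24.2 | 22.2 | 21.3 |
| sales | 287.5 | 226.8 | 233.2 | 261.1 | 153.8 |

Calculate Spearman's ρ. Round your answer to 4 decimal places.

Rank temp: 3, 1, 5, 4, 2
Rank sales: 5, 2, 3, 4, 1
d = rank(temp) − rank(sales): -2, -1, 2, 0, 1; Σd² = 10
ρ = 1 − 6Σd² / [n(n²−1)] = 1 − 6×10 / (5×24) = 1 − 60/120 ≈ 0.5000

0.5000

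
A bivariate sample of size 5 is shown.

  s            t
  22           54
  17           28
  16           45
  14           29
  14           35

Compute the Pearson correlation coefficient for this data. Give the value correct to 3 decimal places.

0.748

n = 5, Σs = 83, Σt = 191, Σs² = 1421, Σt² = 7791, Σst = 3280
nΣst − ΣsΣt = 16400 − 15853 = 547
nΣs² − (Σs)² = 7105 − 6889 = 216; nΣt² − (Σt)² = 38955 − 36481 = 2474
r = 547 / √(216 × 2474) = 547 / 731.0157 ≈ 0.748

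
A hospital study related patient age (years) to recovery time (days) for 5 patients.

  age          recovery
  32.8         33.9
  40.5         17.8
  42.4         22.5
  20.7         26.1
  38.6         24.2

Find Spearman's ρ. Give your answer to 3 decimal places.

-0.800

Rank age: 2, 4, 5, 1, 3
Rank recovery: 5, 1, 2, 4, 3
d = rank(age) − rank(recovery): -3, 3, 3, -3, 0; Σd² = 36
ρ = 1 − 6Σd² / [n(n²−1)] = 1 − 6×36 / (5×24) = 1 − 216/120 ≈ -0.800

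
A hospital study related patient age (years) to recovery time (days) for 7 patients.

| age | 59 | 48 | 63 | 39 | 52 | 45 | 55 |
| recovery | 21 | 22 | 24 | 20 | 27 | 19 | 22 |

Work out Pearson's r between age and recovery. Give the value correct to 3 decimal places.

0.470

n = 7, Σx = 361, Σy = 155, Σx² = 19029, Σy² = 3475, Σxy = 8056
nΣxy − ΣxΣy = 56392 − 55955 = 437
nΣx² − (Σx)² = 133203 − 130321 = 2882; nΣy² − (Σy)² = 24325 − 24025 = 300
r = 437 / √(2882 × 300) = 437 / 929.8387 ≈ 0.470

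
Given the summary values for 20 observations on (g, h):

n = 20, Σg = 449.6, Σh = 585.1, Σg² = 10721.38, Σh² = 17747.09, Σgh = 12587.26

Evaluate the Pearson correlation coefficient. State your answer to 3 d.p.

-0.909

r = (nΣgh − ΣgΣh) / √[(nΣg² − (Σg)²)(nΣh² − (Σh)²)]
Numerator: 20×12587.26 − 449.6×585.1 = -11315.76
Denominator: √[(214427.6 − 202140.16)(354941.8 − 342342.01)] = √[12287.44 × 12599.79] = 12442.6349
r = -11315.76 / 12442.6349 ≈ -0.909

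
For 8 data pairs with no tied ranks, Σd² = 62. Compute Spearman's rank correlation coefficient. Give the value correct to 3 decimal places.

ρ = 1 − 6Σd² / [n(n²−1)] = 1 − 6×62 / (8×63)
  = 1 − 372/504 = 1 − 0.7381 ≈ 0.262

0.262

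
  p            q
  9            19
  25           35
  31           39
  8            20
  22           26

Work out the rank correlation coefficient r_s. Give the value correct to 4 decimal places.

0.9000

Rank p: 2, 4, 5, 1, 3
Rank q: 1, 4, 5, 2, 3
d = rank(p) − rank(q): 1, 0, 0, -1, 0; Σd² = 2
ρ = 1 − 6Σd² / [n(n²−1)] = 1 − 6×2 / (5×24) = 1 − 12/120 ≈ 0.9000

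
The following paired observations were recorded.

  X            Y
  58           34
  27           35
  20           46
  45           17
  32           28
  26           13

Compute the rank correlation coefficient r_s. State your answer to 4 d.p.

-0.2571

Rank X: 6, 3, 1, 5, 4, 2
Rank Y: 4, 5, 6, 2, 3, 1
d = rank(X) − rank(Y): 2, -2, -5, 3, 1, 1; Σd² = 44
ρ = 1 − 6Σd² / [n(n²−1)] = 1 − 6×44 / (6×35) = 1 − 264/210 ≈ -0.2571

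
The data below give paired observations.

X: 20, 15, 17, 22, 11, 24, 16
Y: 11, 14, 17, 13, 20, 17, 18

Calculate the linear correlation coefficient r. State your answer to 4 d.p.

n = 7, ΣX = 125, ΣY = 110, ΣX² = 2351, ΣY² = 1788, ΣXY = 1921
nΣXY − ΣXΣY = 13447 − 13750 = -303
nΣX² − (ΣX)² = 16457 − 15625 = 832; nΣY² − (ΣY)² = 12516 − 12100 = 416
r = -303 / √(832 × 416) = -303 / 588.3128 ≈ -0.5150

-0.5150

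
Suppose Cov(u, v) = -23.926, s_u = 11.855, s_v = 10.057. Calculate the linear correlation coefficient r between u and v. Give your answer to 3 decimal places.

-0.201

r = Cov(u,v) / (s_u · s_v) = -23.926 / (11.855 × 10.057)
  = -23.926 / 119.2257 ≈ -0.201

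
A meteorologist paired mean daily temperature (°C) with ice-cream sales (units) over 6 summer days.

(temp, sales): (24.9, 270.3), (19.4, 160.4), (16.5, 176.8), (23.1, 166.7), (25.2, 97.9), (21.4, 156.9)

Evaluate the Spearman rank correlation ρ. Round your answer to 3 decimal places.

Rank temp: 5, 2, 1, 4, 6, 3
Rank sales: 6, 3, 5, 4, 1, 2
d = rank(temp) − rank(sales): -1, -1, -4, 0, 5, 1; Σd² = 44
ρ = 1 − 6Σd² / [n(n²−1)] = 1 − 6×44 / (6×35) = 1 − 264/210 ≈ -0.257

-0.257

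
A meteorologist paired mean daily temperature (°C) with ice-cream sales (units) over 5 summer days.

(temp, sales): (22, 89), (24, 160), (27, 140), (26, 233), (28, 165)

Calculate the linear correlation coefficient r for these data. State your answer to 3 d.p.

0.533

n = 5, Σx = 127, Σy = 787, Σx² = 3249, Σy² = 134635, Σxy = 20256
nΣxy − ΣxΣy = 101280 − 99949 = 1331
nΣx² − (Σx)² = 16245 − 16129 = 116; nΣy² − (Σy)² = 673175 − 619369 = 53806
r = 1331 / √(116 × 53806) = 1331 / 2498.2986 ≈ 0.533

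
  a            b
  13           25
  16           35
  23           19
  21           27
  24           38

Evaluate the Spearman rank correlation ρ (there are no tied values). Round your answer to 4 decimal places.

0.3000

Rank a: 1, 2, 4, 3, 5
Rank b: 2, 4, 1, 3, 5
d = rank(a) − rank(b): -1, -2, 3, 0, 0; Σd² = 14
ρ = 1 − 6Σd² / [n(n²−1)] = 1 − 6×14 / (5×24) = 1 − 84/120 ≈ 0.3000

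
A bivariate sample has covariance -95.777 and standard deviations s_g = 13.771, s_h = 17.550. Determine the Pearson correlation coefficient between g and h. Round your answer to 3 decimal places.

r = Cov(g,h) / (s_g · s_h) = -95.777 / (13.771 × 17.550)
  = -95.777 / 241.6811 ≈ -0.396

-0.396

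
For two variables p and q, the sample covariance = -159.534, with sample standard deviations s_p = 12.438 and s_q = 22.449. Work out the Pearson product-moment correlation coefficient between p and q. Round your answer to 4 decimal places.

-0.5714

r = Cov(p,q) / (s_p · s_q) = -159.534 / (12.438 × 22.449)
  = -159.534 / 279.2207 ≈ -0.5714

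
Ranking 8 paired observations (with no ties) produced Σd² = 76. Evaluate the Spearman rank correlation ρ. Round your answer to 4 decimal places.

ρ = 1 − 6Σd² / [n(n²−1)] = 1 − 6×76 / (8×63)
  = 1 − 456/504 = 1 − 0.90476 ≈ 0.0952

0.0952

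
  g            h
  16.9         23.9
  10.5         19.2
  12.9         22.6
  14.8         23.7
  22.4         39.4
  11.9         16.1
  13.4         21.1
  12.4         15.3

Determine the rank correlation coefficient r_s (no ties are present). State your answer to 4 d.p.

Rank g: 7, 1, 4, 6, 8, 2, 5, 3
Rank h: 7, 3, 5, 6, 8, 2, 4, 1
d = rank(g) − rank(h): 0, -2, -1, 0, 0, 0, 1, 2; Σd² = 10
ρ = 1 − 6Σd² / [n(n²−1)] = 1 − 6×10 / (8×63) = 1 − 60/504 ≈ 0.8810

0.8810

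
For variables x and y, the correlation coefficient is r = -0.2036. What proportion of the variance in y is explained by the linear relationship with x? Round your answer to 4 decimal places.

r² = (-0.2036)² = 0.0415

0.0415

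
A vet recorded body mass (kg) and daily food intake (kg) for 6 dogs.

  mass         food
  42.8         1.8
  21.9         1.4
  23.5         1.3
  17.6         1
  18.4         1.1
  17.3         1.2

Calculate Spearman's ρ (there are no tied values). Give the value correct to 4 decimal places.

Rank mass: 6, 4, 5, 2, 3, 1
Rank food: 6, 5, 4, 1, 2, 3
d = rank(mass) − rank(food): 0, -1, 1, 1, 1, -2; Σd² = 8
ρ = 1 − 6Σd² / [n(n²−1)] = 1 − 6×8 / (6×35) = 1 − 48/210 ≈ 0.7714

0.7714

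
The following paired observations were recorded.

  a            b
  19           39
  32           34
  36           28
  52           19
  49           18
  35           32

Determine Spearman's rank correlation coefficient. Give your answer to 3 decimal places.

-0.943

Rank a: 1, 2, 4, 6, 5, 3
Rank b: 6, 5, 3, 2, 1, 4
d = rank(a) − rank(b): -5, -3, 1, 4, 4, -1; Σd² = 68
ρ = 1 − 6Σd² / [n(n²−1)] = 1 − 6×68 / (6×35) = 1 − 408/210 ≈ -0.943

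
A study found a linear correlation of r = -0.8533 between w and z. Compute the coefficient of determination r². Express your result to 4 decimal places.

r² = (-0.8533)² = 0.7281

0.7281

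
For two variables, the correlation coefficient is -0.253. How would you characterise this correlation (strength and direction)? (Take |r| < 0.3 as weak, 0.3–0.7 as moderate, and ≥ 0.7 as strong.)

weak negative

r = -0.253 < 0 so the relationship is negative.
|r| = 0.253, which falls in the weak range.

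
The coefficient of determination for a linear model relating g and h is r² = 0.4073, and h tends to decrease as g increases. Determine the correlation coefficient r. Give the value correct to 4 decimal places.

|r| = √0.4073 = 0.6382
The association is negative, so r = −0.6382.

-0.6382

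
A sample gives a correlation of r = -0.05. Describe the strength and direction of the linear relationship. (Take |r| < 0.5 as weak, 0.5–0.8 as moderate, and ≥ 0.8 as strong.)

weak negative

r = -0.05 < 0 so the relationship is negative.
|r| = 0.05, which falls in the weak range.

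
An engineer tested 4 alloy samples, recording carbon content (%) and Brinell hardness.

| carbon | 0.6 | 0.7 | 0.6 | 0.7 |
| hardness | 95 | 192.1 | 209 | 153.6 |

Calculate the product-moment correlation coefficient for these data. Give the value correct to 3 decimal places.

n = 4, Σx = 2.6, Σy = 649.7, Σx² = 1.7, Σy² = 113201.37, Σxy = 424.39
nΣxy − ΣxΣy = 1697.56 − 1689.22 = 8.34
nΣx² − (Σx)² = 6.8 − 6.76 = 0.04; nΣy² − (Σy)² = 452805.48 − 422110.09 = 30695.39
r = 8.34 / √(0.04 × 30695.39) = 8.34 / 35.0402 ≈ 0.238

0.238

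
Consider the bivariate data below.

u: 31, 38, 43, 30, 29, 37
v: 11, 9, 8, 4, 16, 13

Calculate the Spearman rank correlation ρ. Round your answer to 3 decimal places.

Rank u: 3, 5, 6, 2, 1, 4
Rank v: 4, 3, 2, 1, 6, 5
d = rank(u) − rank(v): -1, 2, 4, 1, -5, -1; Σd² = 48
ρ = 1 − 6Σd² / [n(n²−1)] = 1 − 6×48 / (6×35) = 1 − 288/210 ≈ -0.371

-0.371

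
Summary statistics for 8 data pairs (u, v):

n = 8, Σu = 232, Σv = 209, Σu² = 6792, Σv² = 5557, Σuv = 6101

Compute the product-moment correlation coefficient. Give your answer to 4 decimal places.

0.5080

r = (nΣuv − ΣuΣv) / √[(nΣu² − (Σu)²)(nΣv² − (Σv)²)]
Numerator: 8×6101 − 232×209 = 320
Denominator: √[(54336 − 53824)(44456 − 43681)] = √[512 × 775] = 629.9206
r = 320 / 629.9206 ≈ 0.5080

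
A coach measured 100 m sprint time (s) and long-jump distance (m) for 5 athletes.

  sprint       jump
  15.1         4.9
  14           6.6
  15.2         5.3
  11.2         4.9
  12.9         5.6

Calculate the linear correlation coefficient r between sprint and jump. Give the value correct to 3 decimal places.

0.129

n = 5, Σx = 68.4, Σy = 27.3, Σx² = 946.9, Σy² = 151.03, Σxy = 374.07
nΣxy − ΣxΣy = 1870.35 − 1867.32 = 3.03
nΣx² − (Σx)² = 4734.5 − 4678.56 = 55.94; nΣy² − (Σy)² = 755.15 − 745.29 = 9.86
r = 3.03 / √(55.94 × 9.86) = 3.03 / 23.4855 ≈ 0.129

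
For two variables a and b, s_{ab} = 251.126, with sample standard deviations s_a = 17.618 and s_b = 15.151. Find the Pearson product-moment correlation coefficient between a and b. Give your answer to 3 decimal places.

0.941

r = Cov(a,b) / (s_a · s_b) = 251.126 / (17.618 × 15.151)
  = 251.126 / 266.9303 ≈ 0.941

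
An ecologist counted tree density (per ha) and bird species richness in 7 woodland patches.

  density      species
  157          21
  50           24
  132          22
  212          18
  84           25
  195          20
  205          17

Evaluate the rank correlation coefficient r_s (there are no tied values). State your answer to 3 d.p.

Rank density: 4, 1, 3, 7, 2, 5, 6
Rank species: 4, 6, 5, 2, 7, 3, 1
d = rank(density) − rank(species): 0, -5, -2, 5, -5, 2, 5; Σd² = 108
ρ = 1 − 6Σd² / [n(n²−1)] = 1 − 6×108 / (7×48) = 1 − 648/336 ≈ -0.929

-0.929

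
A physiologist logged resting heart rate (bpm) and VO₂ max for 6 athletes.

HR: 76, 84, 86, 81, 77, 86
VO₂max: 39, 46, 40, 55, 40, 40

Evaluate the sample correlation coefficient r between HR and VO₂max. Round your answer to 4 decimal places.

0.0701

n = 6, Σx = 490, Σy = 260, Σx² = 40114, Σy² = 11462, Σxy = 21243
nΣxy − ΣxΣy = 127458 − 127400 = 58
nΣx² − (Σx)² = 240684 − 240100 = 584; nΣy² − (Σy)² = 68772 − 67600 = 1172
r = 58 / √(584 × 1172) = 58 / 827.3137 ≈ 0.0701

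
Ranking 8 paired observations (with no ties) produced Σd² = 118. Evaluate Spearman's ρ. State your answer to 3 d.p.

-0.405

ρ = 1 − 6Σd² / [n(n²−1)] = 1 − 6×118 / (8×63)
  = 1 − 708/504 = 1 − 1.4048 ≈ -0.405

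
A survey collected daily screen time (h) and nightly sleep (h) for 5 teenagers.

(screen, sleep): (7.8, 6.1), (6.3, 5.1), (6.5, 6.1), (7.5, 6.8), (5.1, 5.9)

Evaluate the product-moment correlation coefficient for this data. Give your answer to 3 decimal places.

n = 5, Σx = 33.2, Σy = 30, Σx² = 225.04, Σy² = 181.48, Σxy = 200.45
nΣxy − ΣxΣy = 1002.25 − 996 = 6.25
nΣx² − (Σx)² = 1125.2 − 1102.24 = 22.96; nΣy² − (Σy)² = 907.4 − 900 = 7.4
r = 6.25 / √(22.96 × 7.4) = 6.25 / 13.0347 ≈ 0.479

0.479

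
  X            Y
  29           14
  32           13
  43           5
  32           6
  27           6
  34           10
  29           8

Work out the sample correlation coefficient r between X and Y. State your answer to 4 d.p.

-0.3413

n = 7, ΣX = 226, ΣY = 62, ΣX² = 7464, ΣY² = 626, ΣXY = 1963
nΣXY − ΣXΣY = 13741 − 14012 = -271
nΣX² − (ΣX)² = 52248 − 51076 = 1172; nΣY² − (ΣY)² = 4382 − 3844 = 538
r = -271 / √(1172 × 538) = -271 / 794.0630 ≈ -0.3413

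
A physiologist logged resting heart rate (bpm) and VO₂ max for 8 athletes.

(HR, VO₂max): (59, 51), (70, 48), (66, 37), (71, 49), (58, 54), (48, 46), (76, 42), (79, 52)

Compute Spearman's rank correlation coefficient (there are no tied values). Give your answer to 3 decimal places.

Rank HR: 3, 5, 4, 6, 2, 1, 7, 8
Rank VO₂max: 6, 4, 1, 5, 8, 3, 2, 7
d = rank(HR) − rank(VO₂max): -3, 1, 3, 1, -6, -2, 5, 1; Σd² = 86
ρ = 1 − 6Σd² / [n(n²−1)] = 1 − 6×86 / (8×63) = 1 − 516/504 ≈ -0.024

-0.024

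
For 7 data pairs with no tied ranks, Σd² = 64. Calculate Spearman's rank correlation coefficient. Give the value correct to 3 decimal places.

-0.143

ρ = 1 − 6Σd² / [n(n²−1)] = 1 − 6×64 / (7×48)
  = 1 − 384/336 = 1 − 1.1429 ≈ -0.143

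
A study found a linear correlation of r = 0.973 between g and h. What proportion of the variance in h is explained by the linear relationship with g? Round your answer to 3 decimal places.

r² = (0.973)² = 0.947

0.947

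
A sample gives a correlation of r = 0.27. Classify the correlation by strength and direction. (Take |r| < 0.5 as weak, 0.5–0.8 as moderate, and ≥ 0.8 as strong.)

weak positive

r = 0.27 > 0 so the relationship is positive.
|r| = 0.27, which falls in the weak range.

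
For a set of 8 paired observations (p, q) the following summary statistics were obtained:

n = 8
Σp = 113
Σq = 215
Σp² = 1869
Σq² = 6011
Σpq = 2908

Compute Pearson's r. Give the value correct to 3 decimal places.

-0.511

r = (nΣpq − ΣpΣq) / √[(nΣp² − (Σp)²)(nΣq² − (Σq)²)]
Numerator: 8×2908 − 113×215 = -1031
Denominator: √[(14952 − 12769)(48088 − 46225)] = √[2183 × 1863] = 2016.6628
r = -1031 / 2016.6628 ≈ -0.511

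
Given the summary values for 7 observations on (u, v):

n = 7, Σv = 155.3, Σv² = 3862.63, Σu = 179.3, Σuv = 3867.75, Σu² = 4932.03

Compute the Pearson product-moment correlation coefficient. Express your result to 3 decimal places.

-0.293

r = (nΣuv − ΣuΣv) / √[(nΣu² − (Σu)²)(nΣv² − (Σv)²)]
Numerator: 7×3867.75 − 179.3×155.3 = -771.04
Denominator: √[(34524.21 − 32148.49)(27038.41 − 24118.09)] = √[2375.72 × 2920.32] = 2633.9823
r = -771.04 / 2633.9823 ≈ -0.293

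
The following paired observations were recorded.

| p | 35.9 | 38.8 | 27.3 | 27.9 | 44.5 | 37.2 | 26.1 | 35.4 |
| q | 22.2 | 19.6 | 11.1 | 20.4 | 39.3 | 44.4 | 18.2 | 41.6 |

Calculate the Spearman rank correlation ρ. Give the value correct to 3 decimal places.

0.571

Rank p: 5, 7, 2, 3, 8, 6, 1, 4
Rank q: 5, 3, 1, 4, 6, 8, 2, 7
d = rank(p) − rank(q): 0, 4, 1, -1, 2, -2, -1, -3; Σd² = 36
ρ = 1 − 6Σd² / [n(n²−1)] = 1 − 6×36 / (8×63) = 1 − 216/504 ≈ 0.571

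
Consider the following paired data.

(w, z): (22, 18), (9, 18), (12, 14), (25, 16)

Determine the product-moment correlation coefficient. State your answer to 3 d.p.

0.090

n = 4, Σw = 68, Σz = 66, Σw² = 1334, Σz² = 1100, Σwz = 1126
nΣwz − ΣwΣz = 4504 − 4488 = 16
nΣw² − (Σw)² = 5336 − 4624 = 712; nΣz² − (Σz)² = 4400 − 4356 = 44
r = 16 / √(712 × 44) = 16 / 176.9972 ≈ 0.090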